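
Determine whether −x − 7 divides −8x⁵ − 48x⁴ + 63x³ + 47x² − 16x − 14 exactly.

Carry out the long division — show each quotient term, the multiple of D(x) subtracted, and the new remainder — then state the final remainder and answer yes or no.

R(x) = 0, so D(x) is a factor of P(x). yes

Step 1: lead(−8x⁵ − 48x⁴ + 63x³ + 47x² − 16x − 14) ÷ lead(D) = −8x⁵ ÷ −x = 8x⁴. Subtract (8x⁴)·D = −8x⁵ − 56x⁴. Remainder: 8x⁴ + 63x³ + 47x² − 16x − 14.
Step 2: lead(8x⁴ + 63x³ + 47x² − 16x − 14) ÷ lead(D) = 8x⁴ ÷ −x = −8x³. Subtract (−8x³)·D = 8x⁴ + 56x³. Remainder: 7x³ + 47x² − 16x − 14.
Step 3: lead(7x³ + 47x² − 16x − 14) ÷ lead(D) = 7x³ ÷ −x = −7x². Subtract (−7x²)·D = 7x³ + 49x². Remainder: −2x² − 16x − 14.
Step 4: lead(−2x² − 16x − 14) ÷ lead(D) = −2x² ÷ −x = 2x. Subtract (2x)·D = −2x² − 14x. Remainder: −2x − 14.
Step 5: lead(−2x − 14) ÷ lead(D) = −2x ÷ −x = 2. Subtract (2)·D = −2x − 14. Remainder: 0.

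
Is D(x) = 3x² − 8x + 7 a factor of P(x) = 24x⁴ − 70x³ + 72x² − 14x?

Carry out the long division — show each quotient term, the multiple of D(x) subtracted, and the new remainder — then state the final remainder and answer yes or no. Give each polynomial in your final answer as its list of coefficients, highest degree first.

Step 1: lead(24x⁴ − 70x³ + 72x² − 14x) ÷ lead(D) = 24x⁴ ÷ 3x² = 8x². Subtract (8x²)·D = 24x⁴ − 64x³ + 56x². Remainder: −6x³ + 16x² − 14x.
Step 2: lead(−6x³ + 16x² − 14x) ÷ lead(D) = −6x³ ÷ 3x² = −2x. Subtract (−2x)·D = −6x³ + 16x² − 14x. Remainder: 0.

R = [0], so D(x) is a factor of P(x). yes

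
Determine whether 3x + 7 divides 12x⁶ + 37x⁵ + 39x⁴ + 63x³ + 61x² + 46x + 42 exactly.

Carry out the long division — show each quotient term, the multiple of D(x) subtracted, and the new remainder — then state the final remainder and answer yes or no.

Step 1: lead(12x⁶ + 37x⁵ + 39x⁴ + 63x³ + 61x² + 46x + 42) ÷ lead(D) = 12x⁶ ÷ 3x = 4x⁵. Subtract (4x⁵)·D = 12x⁶ + 28x⁵. Remainder: 9x⁵ + 39x⁴ + 63x³ + 61x² + 46x + 42.
Step 2: lead(9x⁵ + 39x⁴ + 63x³ + 61x² + 46x + 42) ÷ lead(D) = 9x⁵ ÷ 3x = 3x⁴. Subtract (3x⁴)·D = 9x⁵ + 21x⁴. Remainder: 18x⁴ + 63x³ + 61x² + 46x + 42.
Step 3: lead(18x⁴ + 63x³ + 61x² + 46x + 42) ÷ lead(D) = 18x⁴ ÷ 3x = 6x³. Subtract (6x³)·D = 18x⁴ + 42x³. Remainder: 21x³ + 61x² + 46x + 42.
Step 4: lead(21x³ + 61x² + 46x + 42) ÷ lead(D) = 21x³ ÷ 3x = 7x². Subtract (7x²)·D = 21x³ + 49x². Remainder: 12x² + 46x + 42.
Step 5: lead(12x² + 46x + 42) ÷ lead(D) = 12x² ÷ 3x = 4x. Subtract (4x)·D = 12x² + 28x. Remainder: 18x + 42.
Step 6: lead(18x + 42) ÷ lead(D) = 18x ÷ 3x = 6. Subtract (6)·D = 18x + 42. Remainder: 0.

R(x) = 0, so D(x) is a factor of P(x). yes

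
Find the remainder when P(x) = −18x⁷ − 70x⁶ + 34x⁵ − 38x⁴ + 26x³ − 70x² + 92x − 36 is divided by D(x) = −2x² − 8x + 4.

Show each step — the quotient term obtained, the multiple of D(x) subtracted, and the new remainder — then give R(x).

Step 1: lead(−18x⁷ − 70x⁶ + 34x⁵ − 38x⁴ + 26x³ − 70x² + 92x − 36) ÷ lead(D) = −18x⁷ ÷ −2x² = 9x⁵. Subtract (9x⁵)·D = −18x⁷ − 72x⁶ + 36x⁵. Remainder: 2x⁶ − 2x⁵ − 38x⁴ + 26x³ − 70x² + 92x − 36.
Step 2: lead(2x⁶ − 2x⁵ − 38x⁴ + 26x³ − 70x² + 92x − 36) ÷ lead(D) = 2x⁶ ÷ −2x² = −x⁴. Subtract (−x⁴)·D = 2x⁶ + 8x⁵ − 4x⁴. Remainder: −10x⁵ − 34x⁴ + 26x³ − 70x² + 92x − 36.
Step 3: lead(−10x⁵ − 34x⁴ + 26x³ − 70x² + 92x − 36) ÷ lead(D) = −10x⁵ ÷ −2x² = 5x³. Subtract (5x³)·D = −10x⁵ − 40x⁴ + 20x³. Remainder: 6x⁴ + 6x³ − 70x² + 92x − 36.
Step 4: lead(6x⁴ + 6x³ − 70x² + 92x − 36) ÷ lead(D) = 6x⁴ ÷ −2x² = −3x². Subtract (−3x²)·D = 6x⁴ + 24x³ − 12x². Remainder: −18x³ − 58x² + 92x − 36.
Step 5: lead(−18x³ − 58x² + 92x − 36) ÷ lead(D) = −18x³ ÷ −2x² = 9x. Subtract (9x)·D = −18x³ − 72x² + 36x. Remainder: 14x² + 56x − 36.
Step 6: lead(14x² + 56x − 36) ÷ lead(D) = 14x² ÷ −2x² = −7. Subtract (−7)·D = 14x² + 56x − 28. Remainder: −8.

R(x) = −8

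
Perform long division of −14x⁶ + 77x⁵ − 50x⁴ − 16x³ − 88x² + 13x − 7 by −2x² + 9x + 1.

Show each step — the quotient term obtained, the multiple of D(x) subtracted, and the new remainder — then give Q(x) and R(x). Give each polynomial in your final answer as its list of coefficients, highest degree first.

Q = [7, -7, -3, -9, 2]; R = [4, -9]

Step 1: lead(−14x⁶ + 77x⁵ − 50x⁴ − 16x³ − 88x² + 13x − 7) ÷ lead(D) = −14x⁶ ÷ −2x² = 7x⁴. Subtract (7x⁴)·D = −14x⁶ + 63x⁵ + 7x⁴. Remainder: 14x⁵ − 57x⁴ − 16x³ − 88x² + 13x − 7.
Step 2: lead(14x⁵ − 57x⁴ − 16x³ − 88x² + 13x − 7) ÷ lead(D) = 14x⁵ ÷ −2x² = −7x³. Subtract (−7x³)·D = 14x⁵ − 63x⁴ − 7x³. Remainder: 6x⁴ − 9x³ − 88x² + 13x − 7.
Step 3: lead(6x⁴ − 9x³ − 88x² + 13x − 7) ÷ lead(D) = 6x⁴ ÷ −2x² = −3x². Subtract (−3x²)·D = 6x⁴ − 27x³ − 3x². Remainder: 18x³ − 85x² + 13x − 7.
Step 4: lead(18x³ − 85x² + 13x − 7) ÷ lead(D) = 18x³ ÷ −2x² = −9x. Subtract (−9x)·D = 18x³ − 81x² − 9x. Remainder: −4x² + 22x − 7.
Step 5: lead(−4x² + 22x − 7) ÷ lead(D) = −4x² ÷ −2x² = 2. Subtract (2)·D = −4x² + 18x + 2. Remainder: 4x − 9.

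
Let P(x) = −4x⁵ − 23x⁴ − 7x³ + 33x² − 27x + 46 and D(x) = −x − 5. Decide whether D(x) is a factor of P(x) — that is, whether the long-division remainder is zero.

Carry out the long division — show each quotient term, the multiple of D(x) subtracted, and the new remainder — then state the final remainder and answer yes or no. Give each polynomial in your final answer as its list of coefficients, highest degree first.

R = [6], so D(x) is not a factor of P(x). no

Step 1: lead(−4x⁵ − 23x⁴ − 7x³ + 33x² − 27x + 46) ÷ lead(D) = −4x⁵ ÷ −x = 4x⁴. Subtract (4x⁴)·D = −4x⁵ − 20x⁴. Remainder: −3x⁴ − 7x³ + 33x² − 27x + 46.
Step 2: lead(−3x⁴ − 7x³ + 33x² − 27x + 46) ÷ lead(D) = −3x⁴ ÷ −x = 3x³. Subtract (3x³)·D = −3x⁴ − 15x³. Remainder: 8x³ + 33x² − 27x + 46.
Step 3: lead(8x³ + 33x² − 27x + 46) ÷ lead(D) = 8x³ ÷ −x = −8x². Subtract (−8x²)·D = 8x³ + 40x². Remainder: −7x² − 27x + 46.
Step 4: lead(−7x² − 27x + 46) ÷ lead(D) = −7x² ÷ −x = 7x. Subtract (7x)·D = −7x² − 35x. Remainder: 8x + 46.
Step 5: lead(8x + 46) ÷ lead(D) = 8x ÷ −x = −8. Subtract (−8)·D = 8x + 40. Remainder: 6.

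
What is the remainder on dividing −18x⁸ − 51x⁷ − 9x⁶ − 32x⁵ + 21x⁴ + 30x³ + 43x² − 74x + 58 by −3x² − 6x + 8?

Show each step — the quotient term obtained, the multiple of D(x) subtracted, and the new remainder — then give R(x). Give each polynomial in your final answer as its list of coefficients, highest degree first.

R = [2]

Step 1: lead(−18x⁸ − 51x⁷ − 9x⁶ − 32x⁵ + 21x⁴ + 30x³ + 43x² − 74x + 58) ÷ lead(D) = −18x⁸ ÷ −3x² = 6x⁶. Subtract (6x⁶)·D = −18x⁸ − 36x⁷ + 48x⁶. Remainder: −15x⁷ − 57x⁶ − 32x⁵ + 21x⁴ + 30x³ + 43x² − 74x + 58.
Step 2: lead(−15x⁷ − 57x⁶ − 32x⁵ + 21x⁴ + 30x³ + 43x² − 74x + 58) ÷ lead(D) = −15x⁷ ÷ −3x² = 5x⁵. Subtract (5x⁵)·D = −15x⁷ − 30x⁶ + 40x⁵. Remainder: −27x⁶ − 72x⁵ + 21x⁴ + 30x³ + 43x² − 74x + 58.
Step 3: lead(−27x⁶ − 72x⁵ + 21x⁴ + 30x³ + 43x² − 74x + 58) ÷ lead(D) = −27x⁶ ÷ −3x² = 9x⁴. Subtract (9x⁴)·D = −27x⁶ − 54x⁵ + 72x⁴. Remainder: −18x⁵ − 51x⁴ + 30x³ + 43x² − 74x + 58.
Step 4: lead(−18x⁵ − 51x⁴ + 30x³ + 43x² − 74x + 58) ÷ lead(D) = −18x⁵ ÷ −3x² = 6x³. Subtract (6x³)·D = −18x⁵ − 36x⁴ + 48x³. Remainder: −15x⁴ − 18x³ + 43x² − 74x + 58.
Step 5: lead(−15x⁴ − 18x³ + 43x² − 74x + 58) ÷ lead(D) = −15x⁴ ÷ −3x² = 5x². Subtract (5x²)·D = −15x⁴ − 30x³ + 40x². Remainder: 12x³ + 3x² − 74x + 58.
Step 6: lead(12x³ + 3x² − 74x + 58) ÷ lead(D) = 12x³ ÷ −3x² = −4x. Subtract (−4x)·D = 12x³ + 24x² − 32x. Remainder: −21x² − 42x + 58.
Step 7: lead(−21x² − 42x + 58) ÷ lead(D) = −21x² ÷ −3x² = 7. Subtract (7)·D = −21x² − 42x + 56. Remainder: 2.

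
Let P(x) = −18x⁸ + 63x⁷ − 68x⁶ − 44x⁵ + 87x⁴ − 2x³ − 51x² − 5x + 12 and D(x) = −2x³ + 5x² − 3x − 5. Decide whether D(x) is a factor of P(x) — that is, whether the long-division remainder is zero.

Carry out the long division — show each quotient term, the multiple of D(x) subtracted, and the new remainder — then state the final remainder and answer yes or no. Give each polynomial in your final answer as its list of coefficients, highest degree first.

R = [2, 7], so D(x) is not a factor of P(x). no

Step 1: lead(−18x⁸ + 63x⁷ − 68x⁶ − 44x⁵ + 87x⁴ − 2x³ − 51x² − 5x + 12) ÷ lead(D) = −18x⁸ ÷ −2x³ = 9x⁵. Subtract (9x⁵)·D = −18x⁸ + 45x⁷ − 27x⁶ − 45x⁵. Remainder: 18x⁷ − 41x⁶ + x⁵ + 87x⁴ − 2x³ − 51x² − 5x + 12.
Step 2: lead(18x⁷ − 41x⁶ + x⁵ + 87x⁴ − 2x³ − 51x² − 5x + 12) ÷ lead(D) = 18x⁷ ÷ −2x³ = −9x⁴. Subtract (−9x⁴)·D = 18x⁷ − 45x⁶ + 27x⁵ + 45x⁴. Remainder: 4x⁶ − 26x⁵ + 42x⁴ − 2x³ − 51x² − 5x + 12.
Step 3: lead(4x⁶ − 26x⁵ + 42x⁴ − 2x³ − 51x² − 5x + 12) ÷ lead(D) = 4x⁶ ÷ −2x³ = −2x³. Subtract (−2x³)·D = 4x⁶ − 10x⁵ + 6x⁴ + 10x³. Remainder: −16x⁵ + 36x⁴ − 12x³ − 51x² − 5x + 12.
Step 4: lead(−16x⁵ + 36x⁴ − 12x³ − 51x² − 5x + 12) ÷ lead(D) = −16x⁵ ÷ −2x³ = 8x². Subtract (8x²)·D = −16x⁵ + 40x⁴ − 24x³ − 40x². Remainder: −4x⁴ + 12x³ − 11x² − 5x + 12.
Step 5: lead(−4x⁴ + 12x³ − 11x² − 5x + 12) ÷ lead(D) = −4x⁴ ÷ −2x³ = 2x. Subtract (2x)·D = −4x⁴ + 10x³ − 6x² − 10x. Remainder: 2x³ − 5x² + 5x + 12.
Step 6: lead(2x³ − 5x² + 5x + 12) ÷ lead(D) = 2x³ ÷ −2x³ = −1. Subtract (−1)·D = 2x³ − 5x² + 3x + 5. Remainder: 2x + 7.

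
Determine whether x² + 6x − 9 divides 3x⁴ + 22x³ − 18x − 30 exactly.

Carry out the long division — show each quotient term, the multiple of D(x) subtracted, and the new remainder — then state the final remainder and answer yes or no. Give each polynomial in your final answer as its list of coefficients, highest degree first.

R = [-3], so D(x) is not a factor of P(x). no

Step 1: lead(3x⁴ + 22x³ − 18x − 30) ÷ lead(D) = 3x⁴ ÷ x² = 3x². Subtract (3x²)·D = 3x⁴ + 18x³ − 27x². Remainder: 4x³ + 27x² − 18x − 30.
Step 2: lead(4x³ + 27x² − 18x − 30) ÷ lead(D) = 4x³ ÷ x² = 4x. Subtract (4x)·D = 4x³ + 24x² − 36x. Remainder: 3x² + 18x − 30.
Step 3: lead(3x² + 18x − 30) ÷ lead(D) = 3x² ÷ x² = 3. Subtract (3)·D = 3x² + 18x − 27. Remainder: −3.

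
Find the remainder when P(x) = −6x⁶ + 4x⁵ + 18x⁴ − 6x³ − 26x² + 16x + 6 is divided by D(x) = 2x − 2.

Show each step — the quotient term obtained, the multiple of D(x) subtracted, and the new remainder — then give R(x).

R(x) = 6

Step 1: lead(−6x⁶ + 4x⁵ + 18x⁴ − 6x³ − 26x² + 16x + 6) ÷ lead(D) = −6x⁶ ÷ 2x = −3x⁵. Subtract (−3x⁵)·D = −6x⁶ + 6x⁵. Remainder: −2x⁵ + 18x⁴ − 6x³ − 26x² + 16x + 6.
Step 2: lead(−2x⁵ + 18x⁴ − 6x³ − 26x² + 16x + 6) ÷ lead(D) = −2x⁵ ÷ 2x = −x⁴. Subtract (−x⁴)·D = −2x⁵ + 2x⁴. Remainder: 16x⁴ − 6x³ − 26x² + 16x + 6.
Step 3: lead(16x⁴ − 6x³ − 26x² + 16x + 6) ÷ lead(D) = 16x⁴ ÷ 2x = 8x³. Subtract (8x³)·D = 16x⁴ − 16x³. Remainder: 10x³ − 26x² + 16x + 6.
Step 4: lead(10x³ − 26x² + 16x + 6) ÷ lead(D) = 10x³ ÷ 2x = 5x². Subtract (5x²)·D = 10x³ − 10x². Remainder: −16x² + 16x + 6.
Step 5: lead(−16x² + 16x + 6) ÷ lead(D) = −16x² ÷ 2x = −8x. Subtract (−8x)·D = −16x² + 16x. Remainder: 6.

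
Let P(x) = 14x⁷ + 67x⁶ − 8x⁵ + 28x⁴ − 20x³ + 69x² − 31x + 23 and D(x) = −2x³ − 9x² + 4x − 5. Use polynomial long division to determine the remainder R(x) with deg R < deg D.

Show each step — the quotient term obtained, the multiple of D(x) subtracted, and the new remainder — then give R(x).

R(x) = 3x² + 9x − 2

Step 1: lead(14x⁷ + 67x⁶ − 8x⁵ + 28x⁴ − 20x³ + 69x² − 31x + 23) ÷ lead(D) = 14x⁷ ÷ −2x³ = −7x⁴. Subtract (−7x⁴)·D = 14x⁷ + 63x⁶ − 28x⁵ + 35x⁴. Remainder: 4x⁶ + 20x⁵ − 7x⁴ − 20x³ + 69x² − 31x + 23.
Step 2: lead(4x⁶ + 20x⁵ − 7x⁴ − 20x³ + 69x² − 31x + 23) ÷ lead(D) = 4x⁶ ÷ −2x³ = −2x³. Subtract (−2x³)·D = 4x⁶ + 18x⁵ − 8x⁴ + 10x³. Remainder: 2x⁵ + x⁴ − 30x³ + 69x² − 31x + 23.
Step 3: lead(2x⁵ + x⁴ − 30x³ + 69x² − 31x + 23) ÷ lead(D) = 2x⁵ ÷ −2x³ = −x². Subtract (−x²)·D = 2x⁵ + 9x⁴ − 4x³ + 5x². Remainder: −8x⁴ − 26x³ + 64x² − 31x + 23.
Step 4: lead(−8x⁴ − 26x³ + 64x² − 31x + 23) ÷ lead(D) = −8x⁴ ÷ −2x³ = 4x. Subtract (4x)·D = −8x⁴ − 36x³ + 16x² − 20x. Remainder: 10x³ + 48x² − 11x + 23.
Step 5: lead(10x³ + 48x² − 11x + 23) ÷ lead(D) = 10x³ ÷ −2x³ = −5. Subtract (−5)·D = 10x³ + 45x² − 20x + 25. Remainder: 3x² + 9x − 2.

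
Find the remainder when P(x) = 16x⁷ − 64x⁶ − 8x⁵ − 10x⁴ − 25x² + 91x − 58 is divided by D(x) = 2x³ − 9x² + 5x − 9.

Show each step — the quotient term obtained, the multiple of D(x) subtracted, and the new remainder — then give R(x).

Step 1: lead(16x⁷ − 64x⁶ − 8x⁵ − 10x⁴ − 25x² + 91x − 58) ÷ lead(D) = 16x⁷ ÷ 2x³ = 8x⁴. Subtract (8x⁴)·D = 16x⁷ − 72x⁶ + 40x⁵ − 72x⁴. Remainder: 8x⁶ − 48x⁵ + 62x⁴ − 25x² + 91x − 58.
Step 2: lead(8x⁶ − 48x⁵ + 62x⁴ − 25x² + 91x − 58) ÷ lead(D) = 8x⁶ ÷ 2x³ = 4x³. Subtract (4x³)·D = 8x⁶ − 36x⁵ + 20x⁴ − 36x³. Remainder: −12x⁵ + 42x⁴ + 36x³ − 25x² + 91x − 58.
Step 3: lead(−12x⁵ + 42x⁴ + 36x³ − 25x² + 91x − 58) ÷ lead(D) = −12x⁵ ÷ 2x³ = −6x². Subtract (−6x²)·D = −12x⁵ + 54x⁴ − 30x³ + 54x². Remainder: −12x⁴ + 66x³ − 79x² + 91x − 58.
Step 4: lead(−12x⁴ + 66x³ − 79x² + 91x − 58) ÷ lead(D) = −12x⁴ ÷ 2x³ = −6x. Subtract (−6x)·D = −12x⁴ + 54x³ − 30x² + 54x. Remainder: 12x³ − 49x² + 37x − 58.
Step 5: lead(12x³ − 49x² + 37x − 58) ÷ lead(D) = 12x³ ÷ 2x³ = 6. Subtract (6)·D = 12x³ − 54x² + 30x − 54. Remainder: 5x² + 7x − 4.

R(x) = 5x² + 7x − 4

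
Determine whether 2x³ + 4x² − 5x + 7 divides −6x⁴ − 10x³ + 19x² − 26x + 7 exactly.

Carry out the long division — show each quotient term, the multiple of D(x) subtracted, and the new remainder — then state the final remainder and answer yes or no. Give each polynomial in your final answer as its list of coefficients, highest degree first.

R = [0], so D(x) is a factor of P(x). yes

Step 1: lead(−6x⁴ − 10x³ + 19x² − 26x + 7) ÷ lead(D) = −6x⁴ ÷ 2x³ = −3x. Subtract (−3x)·D = −6x⁴ − 12x³ + 15x² − 21x. Remainder: 2x³ + 4x² − 5x + 7.
Step 2: lead(2x³ + 4x² − 5x + 7) ÷ lead(D) = 2x³ ÷ 2x³ = 1. Subtract (1)·D = 2x³ + 4x² − 5x + 7. Remainder: 0.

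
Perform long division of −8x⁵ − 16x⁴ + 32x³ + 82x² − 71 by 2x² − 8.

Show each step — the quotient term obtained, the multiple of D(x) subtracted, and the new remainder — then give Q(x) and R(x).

Step 1: lead(−8x⁵ − 16x⁴ + 32x³ + 82x² − 71) ÷ lead(D) = −8x⁵ ÷ 2x² = −4x³. Subtract (−4x³)·D = −8x⁵ + 32x³. Remainder: −16x⁴ + 82x² − 71.
Step 2: lead(−16x⁴ + 82x² − 71) ÷ lead(D) = −16x⁴ ÷ 2x² = −8x². Subtract (−8x²)·D = −16x⁴ + 64x². Remainder: 18x² − 71.
Step 3: lead(18x² − 71) ÷ lead(D) = 18x² ÷ 2x² = 9. Subtract (9)·D = 18x² − 72. Remainder: 1.

Q(x) = −4x³ − 8x² + 9; R(x) = 1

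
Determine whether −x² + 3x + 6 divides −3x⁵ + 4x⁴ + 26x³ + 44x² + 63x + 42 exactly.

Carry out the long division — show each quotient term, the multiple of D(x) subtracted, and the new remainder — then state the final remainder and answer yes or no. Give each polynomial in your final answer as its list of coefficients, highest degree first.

R = [0], so D(x) is a factor of P(x). yes

Step 1: lead(−3x⁵ + 4x⁴ + 26x³ + 44x² + 63x + 42) ÷ lead(D) = −3x⁵ ÷ −x² = 3x³. Subtract (3x³)·D = −3x⁵ + 9x⁴ + 18x³. Remainder: −5x⁴ + 8x³ + 44x² + 63x + 42.
Step 2: lead(−5x⁴ + 8x³ + 44x² + 63x + 42) ÷ lead(D) = −5x⁴ ÷ −x² = 5x². Subtract (5x²)·D = −5x⁴ + 15x³ + 30x². Remainder: −7x³ + 14x² + 63x + 42.
Step 3: lead(−7x³ + 14x² + 63x + 42) ÷ lead(D) = −7x³ ÷ −x² = 7x. Subtract (7x)·D = −7x³ + 21x² + 42x. Remainder: −7x² + 21x + 42.
Step 4: lead(−7x² + 21x + 42) ÷ lead(D) = −7x² ÷ −x² = 7. Subtract (7)·D = −7x² + 21x + 42. Remainder: 0.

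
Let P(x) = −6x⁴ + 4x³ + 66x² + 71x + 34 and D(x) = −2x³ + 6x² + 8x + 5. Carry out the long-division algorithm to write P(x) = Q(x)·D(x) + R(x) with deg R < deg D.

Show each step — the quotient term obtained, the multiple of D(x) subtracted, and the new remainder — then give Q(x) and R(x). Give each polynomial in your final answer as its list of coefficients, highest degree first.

Step 1: lead(−6x⁴ + 4x³ + 66x² + 71x + 34) ÷ lead(D) = −6x⁴ ÷ −2x³ = 3x. Subtract (3x)·D = −6x⁴ + 18x³ + 24x² + 15x. Remainder: −14x³ + 42x² + 56x + 34.
Step 2: lead(−14x³ + 42x² + 56x + 34) ÷ lead(D) = −14x³ ÷ −2x³ = 7. Subtract (7)·D = −14x³ + 42x² + 56x + 35. Remainder: −1.

Q = [3, 7]; R = [-1]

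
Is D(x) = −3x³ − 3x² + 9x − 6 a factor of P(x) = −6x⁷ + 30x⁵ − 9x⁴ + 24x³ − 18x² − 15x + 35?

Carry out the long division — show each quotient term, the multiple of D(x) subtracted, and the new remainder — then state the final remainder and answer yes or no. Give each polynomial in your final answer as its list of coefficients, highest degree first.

R = [5], so D(x) is not a factor of P(x). no

Step 1: lead(−6x⁷ + 30x⁵ − 9x⁴ + 24x³ − 18x² − 15x + 35) ÷ lead(D) = −6x⁷ ÷ −3x³ = 2x⁴. Subtract (2x⁴)·D = −6x⁷ − 6x⁶ + 18x⁵ − 12x⁴. Remainder: 6x⁶ + 12x⁵ + 3x⁴ + 24x³ − 18x² − 15x + 35.
Step 2: lead(6x⁶ + 12x⁵ + 3x⁴ + 24x³ − 18x² − 15x + 35) ÷ lead(D) = 6x⁶ ÷ −3x³ = −2x³. Subtract (−2x³)·D = 6x⁶ + 6x⁵ − 18x⁴ + 12x³. Remainder: 6x⁵ + 21x⁴ + 12x³ − 18x² − 15x + 35.
Step 3: lead(6x⁵ + 21x⁴ + 12x³ − 18x² − 15x + 35) ÷ lead(D) = 6x⁵ ÷ −3x³ = −2x². Subtract (−2x²)·D = 6x⁵ + 6x⁴ − 18x³ + 12x². Remainder: 15x⁴ + 30x³ − 30x² − 15x + 35.
Step 4: lead(15x⁴ + 30x³ − 30x² − 15x + 35) ÷ lead(D) = 15x⁴ ÷ −3x³ = −5x. Subtract (−5x)·D = 15x⁴ + 15x³ − 45x² + 30x. Remainder: 15x³ + 15x² − 45x + 35.
Step 5: lead(15x³ + 15x² − 45x + 35) ÷ lead(D) = 15x³ ÷ −3x³ = −5. Subtract (−5)·D = 15x³ + 15x² − 45x + 30. Remainder: 5.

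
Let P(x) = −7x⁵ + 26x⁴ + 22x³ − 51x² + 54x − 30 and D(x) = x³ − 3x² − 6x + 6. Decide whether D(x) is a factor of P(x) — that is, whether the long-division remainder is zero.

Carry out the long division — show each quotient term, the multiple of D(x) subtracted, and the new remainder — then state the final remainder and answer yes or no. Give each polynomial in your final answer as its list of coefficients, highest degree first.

Step 1: lead(−7x⁵ + 26x⁴ + 22x³ − 51x² + 54x − 30) ÷ lead(D) = −7x⁵ ÷ x³ = −7x². Subtract (−7x²)·D = −7x⁵ + 21x⁴ + 42x³ − 42x². Remainder: 5x⁴ − 20x³ − 9x² + 54x − 30.
Step 2: lead(5x⁴ − 20x³ − 9x² + 54x − 30) ÷ lead(D) = 5x⁴ ÷ x³ = 5x. Subtract (5x)·D = 5x⁴ − 15x³ − 30x² + 30x. Remainder: −5x³ + 21x² + 24x − 30.
Step 3: lead(−5x³ + 21x² + 24x − 30) ÷ lead(D) = −5x³ ÷ x³ = −5. Subtract (−5)·D = −5x³ + 15x² + 30x − 30. Remainder: 6x² − 6x.

R = [6, -6, 0], so D(x) is not a factor of P(x). no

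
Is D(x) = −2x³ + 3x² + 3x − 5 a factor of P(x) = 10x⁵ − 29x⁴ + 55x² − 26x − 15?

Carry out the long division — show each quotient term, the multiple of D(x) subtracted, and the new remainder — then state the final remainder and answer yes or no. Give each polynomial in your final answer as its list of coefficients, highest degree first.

Step 1: lead(10x⁵ − 29x⁴ + 55x² − 26x − 15) ÷ lead(D) = 10x⁵ ÷ −2x³ = −5x². Subtract (−5x²)·D = 10x⁵ − 15x⁴ − 15x³ + 25x². Remainder: −14x⁴ + 15x³ + 30x² − 26x − 15.
Step 2: lead(−14x⁴ + 15x³ + 30x² − 26x − 15) ÷ lead(D) = −14x⁴ ÷ −2x³ = 7x. Subtract (7x)·D = −14x⁴ + 21x³ + 21x² − 35x. Remainder: −6x³ + 9x² + 9x − 15.
Step 3: lead(−6x³ + 9x² + 9x − 15) ÷ lead(D) = −6x³ ÷ −2x³ = 3. Subtract (3)·D = −6x³ + 9x² + 9x − 15. Remainder: 0.

R = [0], so D(x) is a factor of P(x). yes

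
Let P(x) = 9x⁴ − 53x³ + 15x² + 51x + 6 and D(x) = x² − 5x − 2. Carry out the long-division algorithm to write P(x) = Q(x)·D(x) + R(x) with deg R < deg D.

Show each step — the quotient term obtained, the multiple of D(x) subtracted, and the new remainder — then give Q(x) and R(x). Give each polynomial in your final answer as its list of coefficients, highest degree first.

Q = [9, -8, -7]; R = [-8]

Step 1: lead(9x⁴ − 53x³ + 15x² + 51x + 6) ÷ lead(D) = 9x⁴ ÷ x² = 9x². Subtract (9x²)·D = 9x⁴ − 45x³ − 18x². Remainder: −8x³ + 33x² + 51x + 6.
Step 2: lead(−8x³ + 33x² + 51x + 6) ÷ lead(D) = −8x³ ÷ x² = −8x. Subtract (−8x)·D = −8x³ + 40x² + 16x. Remainder: −7x² + 35x + 6.
Step 3: lead(−7x² + 35x + 6) ÷ lead(D) = −7x² ÷ x² = −7. Subtract (−7)·D = −7x² + 35x + 14. Remainder: −8.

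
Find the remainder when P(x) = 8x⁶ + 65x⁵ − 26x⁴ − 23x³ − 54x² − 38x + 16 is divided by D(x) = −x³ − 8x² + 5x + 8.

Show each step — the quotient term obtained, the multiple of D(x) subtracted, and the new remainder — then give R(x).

Step 1: lead(8x⁶ + 65x⁵ − 26x⁴ − 23x³ − 54x² − 38x + 16) ÷ lead(D) = 8x⁶ ÷ −x³ = −8x³. Subtract (−8x³)·D = 8x⁶ + 64x⁵ − 40x⁴ − 64x³. Remainder: x⁵ + 14x⁴ + 41x³ − 54x² − 38x + 16.
Step 2: lead(x⁵ + 14x⁴ + 41x³ − 54x² − 38x + 16) ÷ lead(D) = x⁵ ÷ −x³ = −x². Subtract (−x²)·D = x⁵ + 8x⁴ − 5x³ − 8x². Remainder: 6x⁴ + 46x³ − 46x² − 38x + 16.
Step 3: lead(6x⁴ + 46x³ − 46x² − 38x + 16) ÷ lead(D) = 6x⁴ ÷ −x³ = −6x. Subtract (−6x)·D = 6x⁴ + 48x³ − 30x² − 48x. Remainder: −2x³ − 16x² + 10x + 16.
Step 4: lead(−2x³ − 16x² + 10x + 16) ÷ lead(D) = −2x³ ÷ −x³ = 2. Subtract (2)·D = −2x³ − 16x² + 10x + 16. Remainder: 0.

R(x) = 0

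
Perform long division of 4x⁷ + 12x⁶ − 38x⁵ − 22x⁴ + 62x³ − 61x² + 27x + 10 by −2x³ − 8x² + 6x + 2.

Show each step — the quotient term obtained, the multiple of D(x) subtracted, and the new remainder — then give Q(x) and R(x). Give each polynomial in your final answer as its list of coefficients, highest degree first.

Step 1: lead(4x⁷ + 12x⁶ − 38x⁵ − 22x⁴ + 62x³ − 61x² + 27x + 10) ÷ lead(D) = 4x⁷ ÷ −2x³ = −2x⁴. Subtract (−2x⁴)·D = 4x⁷ + 16x⁶ − 12x⁵ − 4x⁴. Remainder: −4x⁶ − 26x⁵ − 18x⁴ + 62x³ − 61x² + 27x + 10.
Step 2: lead(−4x⁶ − 26x⁵ − 18x⁴ + 62x³ − 61x² + 27x + 10) ÷ lead(D) = −4x⁶ ÷ −2x³ = 2x³. Subtract (2x³)·D = −4x⁶ − 16x⁵ + 12x⁴ + 4x³. Remainder: −10x⁵ − 30x⁴ + 58x³ − 61x² + 27x + 10.
Step 3: lead(−10x⁵ − 30x⁴ + 58x³ − 61x² + 27x + 10) ÷ lead(D) = −10x⁵ ÷ −2x³ = 5x². Subtract (5x²)·D = −10x⁵ − 40x⁴ + 30x³ + 10x². Remainder: 10x⁴ + 28x³ − 71x² + 27x + 10.
Step 4: lead(10x⁴ + 28x³ − 71x² + 27x + 10) ÷ lead(D) = 10x⁴ ÷ −2x³ = −5x. Subtract (−5x)·D = 10x⁴ + 40x³ − 30x² − 10x. Remainder: −12x³ − 41x² + 37x + 10.
Step 5: lead(−12x³ − 41x² + 37x + 10) ÷ lead(D) = −12x³ ÷ −2x³ = 6. Subtract (6)·D = −12x³ − 48x² + 36x + 12. Remainder: 7x² + x − 2.

Q = [-2, 2, 5, -5, 6]; R = [7, 1, -2]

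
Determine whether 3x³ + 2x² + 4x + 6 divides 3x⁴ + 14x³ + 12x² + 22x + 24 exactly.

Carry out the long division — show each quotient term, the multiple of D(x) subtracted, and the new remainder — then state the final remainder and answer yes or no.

R(x) = 0, so D(x) is a factor of P(x). yes

Step 1: lead(3x⁴ + 14x³ + 12x² + 22x + 24) ÷ lead(D) = 3x⁴ ÷ 3x³ = x. Subtract (x)·D = 3x⁴ + 2x³ + 4x² + 6x. Remainder: 12x³ + 8x² + 16x + 24.
Step 2: lead(12x³ + 8x² + 16x + 24) ÷ lead(D) = 12x³ ÷ 3x³ = 4. Subtract (4)·D = 12x³ + 8x² + 16x + 24. Remainder: 0.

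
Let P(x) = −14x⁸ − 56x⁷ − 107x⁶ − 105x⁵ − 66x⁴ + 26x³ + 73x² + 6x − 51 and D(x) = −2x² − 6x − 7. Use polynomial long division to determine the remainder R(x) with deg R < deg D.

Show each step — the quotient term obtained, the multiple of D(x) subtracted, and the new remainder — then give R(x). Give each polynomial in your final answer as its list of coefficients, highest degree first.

R = [-9]

Step 1: lead(−14x⁸ − 56x⁷ − 107x⁶ − 105x⁵ − 66x⁴ + 26x³ + 73x² + 6x − 51) ÷ lead(D) = −14x⁸ ÷ −2x² = 7x⁶. Subtract (7x⁶)·D = −14x⁸ − 42x⁷ − 49x⁶. Remainder: −14x⁷ − 58x⁶ − 105x⁵ − 66x⁴ + 26x³ + 73x² + 6x − 51.
Step 2: lead(−14x⁷ − 58x⁶ − 105x⁵ − 66x⁴ + 26x³ + 73x² + 6x − 51) ÷ lead(D) = −14x⁷ ÷ −2x² = 7x⁵. Subtract (7x⁵)·D = −14x⁷ − 42x⁶ − 49x⁵. Remainder: −16x⁶ − 56x⁵ − 66x⁴ + 26x³ + 73x² + 6x − 51.
Step 3: lead(−16x⁶ − 56x⁵ − 66x⁴ + 26x³ + 73x² + 6x − 51) ÷ lead(D) = −16x⁶ ÷ −2x² = 8x⁴. Subtract (8x⁴)·D = −16x⁶ − 48x⁵ − 56x⁴. Remainder: −8x⁵ − 10x⁴ + 26x³ + 73x² + 6x − 51.
Step 4: lead(−8x⁵ − 10x⁴ + 26x³ + 73x² + 6x − 51) ÷ lead(D) = −8x⁵ ÷ −2x² = 4x³. Subtract (4x³)·D = −8x⁵ − 24x⁴ − 28x³. Remainder: 14x⁴ + 54x³ + 73x² + 6x − 51.
Step 5: lead(14x⁴ + 54x³ + 73x² + 6x − 51) ÷ lead(D) = 14x⁴ ÷ −2x² = −7x². Subtract (−7x²)·D = 14x⁴ + 42x³ + 49x². Remainder: 12x³ + 24x² + 6x − 51.
Step 6: lead(12x³ + 24x² + 6x − 51) ÷ lead(D) = 12x³ ÷ −2x² = −6x. Subtract (−6x)·D = 12x³ + 36x² + 42x. Remainder: −12x² − 36x − 51.
Step 7: lead(−12x² − 36x − 51) ÷ lead(D) = −12x² ÷ −2x² = 6. Subtract (6)·D = −12x² − 36x − 42. Remainder: −9.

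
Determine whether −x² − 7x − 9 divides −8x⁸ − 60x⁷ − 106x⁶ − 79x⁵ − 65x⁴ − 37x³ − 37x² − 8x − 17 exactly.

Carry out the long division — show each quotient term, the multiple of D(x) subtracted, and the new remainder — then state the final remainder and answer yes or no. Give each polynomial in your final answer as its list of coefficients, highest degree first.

Step 1: lead(−8x⁸ − 60x⁷ − 106x⁶ − 79x⁵ − 65x⁴ − 37x³ − 37x² − 8x − 17) ÷ lead(D) = −8x⁸ ÷ −x² = 8x⁶. Subtract (8x⁶)·D = −8x⁸ − 56x⁷ − 72x⁶. Remainder: −4x⁷ − 34x⁶ − 79x⁵ − 65x⁴ − 37x³ − 37x² − 8x − 17.
Step 2: lead(−4x⁷ − 34x⁶ − 79x⁵ − 65x⁴ − 37x³ − 37x² − 8x − 17) ÷ lead(D) = −4x⁷ ÷ −x² = 4x⁵. Subtract (4x⁵)·D = −4x⁷ − 28x⁶ − 36x⁵. Remainder: −6x⁶ − 43x⁵ − 65x⁴ − 37x³ − 37x² − 8x − 17.
Step 3: lead(−6x⁶ − 43x⁵ − 65x⁴ − 37x³ − 37x² − 8x − 17) ÷ lead(D) = −6x⁶ ÷ −x² = 6x⁴. Subtract (6x⁴)·D = −6x⁶ − 42x⁵ − 54x⁴. Remainder: −x⁵ − 11x⁴ − 37x³ − 37x² − 8x − 17.
Step 4: lead(−x⁵ − 11x⁴ − 37x³ − 37x² − 8x − 17) ÷ lead(D) = −x⁵ ÷ −x² = x³. Subtract (x³)·D = −x⁵ − 7x⁴ − 9x³. Remainder: −4x⁴ − 28x³ − 37x² − 8x − 17.
Step 5: lead(−4x⁴ − 28x³ − 37x² − 8x − 17) ÷ lead(D) = −4x⁴ ÷ −x² = 4x². Subtract (4x²)·D = −4x⁴ − 28x³ − 36x². Remainder: −x² − 8x − 17.
Step 6: lead(−x² − 8x − 17) ÷ lead(D) = −x² ÷ −x² = 1. Subtract (1)·D = −x² − 7x − 9. Remainder: −x − 8.

R = [-1, -8], so D(x) is not a factor of P(x). no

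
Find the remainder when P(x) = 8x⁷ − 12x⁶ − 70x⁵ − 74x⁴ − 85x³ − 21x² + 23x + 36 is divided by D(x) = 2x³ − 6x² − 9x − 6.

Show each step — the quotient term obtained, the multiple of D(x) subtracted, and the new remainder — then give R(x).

R(x) = 8x + 6

Step 1: lead(8x⁷ − 12x⁶ − 70x⁵ − 74x⁴ − 85x³ − 21x² + 23x + 36) ÷ lead(D) = 8x⁷ ÷ 2x³ = 4x⁴. Subtract (4x⁴)·D = 8x⁷ − 24x⁶ − 36x⁵ − 24x⁴. Remainder: 12x⁶ − 34x⁵ − 50x⁴ − 85x³ − 21x² + 23x + 36.
Step 2: lead(12x⁶ − 34x⁵ − 50x⁴ − 85x³ − 21x² + 23x + 36) ÷ lead(D) = 12x⁶ ÷ 2x³ = 6x³. Subtract (6x³)·D = 12x⁶ − 36x⁵ − 54x⁴ − 36x³. Remainder: 2x⁵ + 4x⁴ − 49x³ − 21x² + 23x + 36.
Step 3: lead(2x⁵ + 4x⁴ − 49x³ − 21x² + 23x + 36) ÷ lead(D) = 2x⁵ ÷ 2x³ = x². Subtract (x²)·D = 2x⁵ − 6x⁴ − 9x³ − 6x². Remainder: 10x⁴ − 40x³ − 15x² + 23x + 36.
Step 4: lead(10x⁴ − 40x³ − 15x² + 23x + 36) ÷ lead(D) = 10x⁴ ÷ 2x³ = 5x. Subtract (5x)·D = 10x⁴ − 30x³ − 45x² − 30x. Remainder: −10x³ + 30x² + 53x + 36.
Step 5: lead(−10x³ + 30x² + 53x + 36) ÷ lead(D) = −10x³ ÷ 2x³ = −5. Subtract (−5)·D = −10x³ + 30x² + 45x + 30. Remainder: 8x + 6.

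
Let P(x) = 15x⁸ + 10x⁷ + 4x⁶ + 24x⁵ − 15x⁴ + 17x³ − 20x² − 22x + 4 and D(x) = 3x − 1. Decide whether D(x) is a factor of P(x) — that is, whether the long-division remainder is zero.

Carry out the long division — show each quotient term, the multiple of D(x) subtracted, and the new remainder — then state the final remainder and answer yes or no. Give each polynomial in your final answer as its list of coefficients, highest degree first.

Step 1: lead(15x⁸ + 10x⁷ + 4x⁶ + 24x⁵ − 15x⁴ + 17x³ − 20x² − 22x + 4) ÷ lead(D) = 15x⁸ ÷ 3x = 5x⁷. Subtract (5x⁷)·D = 15x⁸ − 5x⁷. Remainder: 15x⁷ + 4x⁶ + 24x⁵ − 15x⁴ + 17x³ − 20x² − 22x + 4.
Step 2: lead(15x⁷ + 4x⁶ + 24x⁵ − 15x⁴ + 17x³ − 20x² − 22x + 4) ÷ lead(D) = 15x⁷ ÷ 3x = 5x⁶. Subtract (5x⁶)·D = 15x⁷ − 5x⁶. Remainder: 9x⁶ + 24x⁵ − 15x⁴ + 17x³ − 20x² − 22x + 4.
Step 3: lead(9x⁶ + 24x⁵ − 15x⁴ + 17x³ − 20x² − 22x + 4) ÷ lead(D) = 9x⁶ ÷ 3x = 3x⁵. Subtract (3x⁵)·D = 9x⁶ − 3x⁵. Remainder: 27x⁵ − 15x⁴ + 17x³ − 20x² − 22x + 4.
Step 4: lead(27x⁵ − 15x⁴ + 17x³ − 20x² − 22x + 4) ÷ lead(D) = 27x⁵ ÷ 3x = 9x⁴. Subtract (9x⁴)·D = 27x⁵ − 9x⁴. Remainder: −6x⁴ + 17x³ − 20x² − 22x + 4.
Step 5: lead(−6x⁴ + 17x³ − 20x² − 22x + 4) ÷ lead(D) = −6x⁴ ÷ 3x = −2x³. Subtract (−2x³)·D = −6x⁴ + 2x³. Remainder: 15x³ − 20x² − 22x + 4.
Step 6: lead(15x³ − 20x² − 22x + 4) ÷ lead(D) = 15x³ ÷ 3x = 5x². Subtract (5x²)·D = 15x³ − 5x². Remainder: −15x² − 22x + 4.
Step 7: lead(−15x² − 22x + 4) ÷ lead(D) = −15x² ÷ 3x = −5x. Subtract (−5x)·D = −15x² + 5x. Remainder: −27x + 4.
Step 8: lead(−27x + 4) ÷ lead(D) = −27x ÷ 3x = −9. Subtract (−9)·D = −27x + 9. Remainder: −5.

R = [-5], so D(x) is not a factor of P(x). no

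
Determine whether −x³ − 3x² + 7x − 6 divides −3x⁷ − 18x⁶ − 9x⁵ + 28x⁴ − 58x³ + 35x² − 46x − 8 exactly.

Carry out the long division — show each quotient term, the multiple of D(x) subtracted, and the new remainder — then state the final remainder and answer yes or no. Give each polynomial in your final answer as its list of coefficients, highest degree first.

Step 1: lead(−3x⁷ − 18x⁶ − 9x⁵ + 28x⁴ − 58x³ + 35x² − 46x − 8) ÷ lead(D) = −3x⁷ ÷ −x³ = 3x⁴. Subtract (3x⁴)·D = −3x⁷ − 9x⁶ + 21x⁵ − 18x⁴. Remainder: −9x⁶ − 30x⁵ + 46x⁴ − 58x³ + 35x² − 46x − 8.
Step 2: lead(−9x⁶ − 30x⁵ + 46x⁴ − 58x³ + 35x² − 46x − 8) ÷ lead(D) = −9x⁶ ÷ −x³ = 9x³. Subtract (9x³)·D = −9x⁶ − 27x⁵ + 63x⁴ − 54x³. Remainder: −3x⁵ − 17x⁴ − 4x³ + 35x² − 46x − 8.
Step 3: lead(−3x⁵ − 17x⁴ − 4x³ + 35x² − 46x − 8) ÷ lead(D) = −3x⁵ ÷ −x³ = 3x². Subtract (3x²)·D = −3x⁵ − 9x⁴ + 21x³ − 18x². Remainder: −8x⁴ − 25x³ + 53x² − 46x − 8.
Step 4: lead(−8x⁴ − 25x³ + 53x² − 46x − 8) ÷ lead(D) = −8x⁴ ÷ −x³ = 8x. Subtract (8x)·D = −8x⁴ − 24x³ + 56x² − 48x. Remainder: −x³ − 3x² + 2x − 8.
Step 5: lead(−x³ − 3x² + 2x − 8) ÷ lead(D) = −x³ ÷ −x³ = 1. Subtract (1)·D = −x³ − 3x² + 7x − 6. Remainder: −5x − 2.

R = [-5, -2], so D(x) is not a factor of P(x). no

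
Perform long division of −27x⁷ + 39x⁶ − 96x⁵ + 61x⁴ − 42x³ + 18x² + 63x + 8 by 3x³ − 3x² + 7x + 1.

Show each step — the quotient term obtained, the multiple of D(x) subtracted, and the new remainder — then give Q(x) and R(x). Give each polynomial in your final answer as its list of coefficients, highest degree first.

Step 1: lead(−27x⁷ + 39x⁶ − 96x⁵ + 61x⁴ − 42x³ + 18x² + 63x + 8) ÷ lead(D) = −27x⁷ ÷ 3x³ = −9x⁴. Subtract (−9x⁴)·D = −27x⁷ + 27x⁶ − 63x⁵ − 9x⁴. Remainder: 12x⁶ − 33x⁵ + 70x⁴ − 42x³ + 18x² + 63x + 8.
Step 2: lead(12x⁶ − 33x⁵ + 70x⁴ − 42x³ + 18x² + 63x + 8) ÷ lead(D) = 12x⁶ ÷ 3x³ = 4x³. Subtract (4x³)·D = 12x⁶ − 12x⁵ + 28x⁴ + 4x³. Remainder: −21x⁵ + 42x⁴ − 46x³ + 18x² + 63x + 8.
Step 3: lead(−21x⁵ + 42x⁴ − 46x³ + 18x² + 63x + 8) ÷ lead(D) = −21x⁵ ÷ 3x³ = −7x². Subtract (−7x²)·D = −21x⁵ + 21x⁴ − 49x³ − 7x². Remainder: 21x⁴ + 3x³ + 25x² + 63x + 8.
Step 4: lead(21x⁴ + 3x³ + 25x² + 63x + 8) ÷ lead(D) = 21x⁴ ÷ 3x³ = 7x. Subtract (7x)·D = 21x⁴ − 21x³ + 49x² + 7x. Remainder: 24x³ − 24x² + 56x + 8.
Step 5: lead(24x³ − 24x² + 56x + 8) ÷ lead(D) = 24x³ ÷ 3x³ = 8. Subtract (8)·D = 24x³ − 24x² + 56x + 8. Remainder: 0.

Q = [-9, 4, -7, 7, 8]; R = [0]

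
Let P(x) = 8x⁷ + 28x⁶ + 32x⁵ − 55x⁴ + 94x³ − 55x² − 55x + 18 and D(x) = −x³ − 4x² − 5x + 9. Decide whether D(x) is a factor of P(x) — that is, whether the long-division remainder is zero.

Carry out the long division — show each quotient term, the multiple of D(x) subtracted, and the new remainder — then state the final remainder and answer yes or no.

Step 1: lead(8x⁷ + 28x⁶ + 32x⁵ − 55x⁴ + 94x³ − 55x² − 55x + 18) ÷ lead(D) = 8x⁷ ÷ −x³ = −8x⁴. Subtract (−8x⁴)·D = 8x⁷ + 32x⁶ + 40x⁵ − 72x⁴. Remainder: −4x⁶ − 8x⁵ + 17x⁴ + 94x³ − 55x² − 55x + 18.
Step 2: lead(−4x⁶ − 8x⁵ + 17x⁴ + 94x³ − 55x² − 55x + 18) ÷ lead(D) = −4x⁶ ÷ −x³ = 4x³. Subtract (4x³)·D = −4x⁶ − 16x⁵ − 20x⁴ + 36x³. Remainder: 8x⁵ + 37x⁴ + 58x³ − 55x² − 55x + 18.
Step 3: lead(8x⁵ + 37x⁴ + 58x³ − 55x² − 55x + 18) ÷ lead(D) = 8x⁵ ÷ −x³ = −8x². Subtract (−8x²)·D = 8x⁵ + 32x⁴ + 40x³ − 72x². Remainder: 5x⁴ + 18x³ + 17x² − 55x + 18.
Step 4: lead(5x⁴ + 18x³ + 17x² − 55x + 18) ÷ lead(D) = 5x⁴ ÷ −x³ = −5x. Subtract (−5x)·D = 5x⁴ + 20x³ + 25x² − 45x. Remainder: −2x³ − 8x² − 10x + 18.
Step 5: lead(−2x³ − 8x² − 10x + 18) ÷ lead(D) = −2x³ ÷ −x³ = 2. Subtract (2)·D = −2x³ − 8x² − 10x + 18. Remainder: 0.

R(x) = 0, so D(x) is a factor of P(x). yes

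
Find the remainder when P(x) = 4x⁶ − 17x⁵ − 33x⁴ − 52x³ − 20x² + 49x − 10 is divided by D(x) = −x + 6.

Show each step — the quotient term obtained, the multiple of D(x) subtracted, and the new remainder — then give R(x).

R(x) = −4

Step 1: lead(4x⁶ − 17x⁵ − 33x⁴ − 52x³ − 20x² + 49x − 10) ÷ lead(D) = 4x⁶ ÷ −x = −4x⁵. Subtract (−4x⁵)·D = 4x⁶ − 24x⁵. Remainder: 7x⁵ − 33x⁴ − 52x³ − 20x² + 49x − 10.
Step 2: lead(7x⁵ − 33x⁴ − 52x³ − 20x² + 49x − 10) ÷ lead(D) = 7x⁵ ÷ −x = −7x⁴. Subtract (−7x⁴)·D = 7x⁵ − 42x⁴. Remainder: 9x⁴ − 52x³ − 20x² + 49x − 10.
Step 3: lead(9x⁴ − 52x³ − 20x² + 49x − 10) ÷ lead(D) = 9x⁴ ÷ −x = −9x³. Subtract (−9x³)·D = 9x⁴ − 54x³. Remainder: 2x³ − 20x² + 49x − 10.
Step 4: lead(2x³ − 20x² + 49x − 10) ÷ lead(D) = 2x³ ÷ −x = −2x². Subtract (−2x²)·D = 2x³ − 12x². Remainder: −8x² + 49x − 10.
Step 5: lead(−8x² + 49x − 10) ÷ lead(D) = −8x² ÷ −x = 8x. Subtract (8x)·D = −8x² + 48x. Remainder: x − 10.
Step 6: lead(x − 10) ÷ lead(D) = x ÷ −x = −1. Subtract (−1)·D = x − 6. Remainder: −4.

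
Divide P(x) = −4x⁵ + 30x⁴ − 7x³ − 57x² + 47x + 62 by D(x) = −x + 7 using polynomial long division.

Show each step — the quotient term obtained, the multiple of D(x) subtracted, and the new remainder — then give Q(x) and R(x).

Step 1: lead(−4x⁵ + 30x⁴ − 7x³ − 57x² + 47x + 62) ÷ lead(D) = −4x⁵ ÷ −x = 4x⁴. Subtract (4x⁴)·D = −4x⁵ + 28x⁴. Remainder: 2x⁴ − 7x³ − 57x² + 47x + 62.
Step 2: lead(2x⁴ − 7x³ − 57x² + 47x + 62) ÷ lead(D) = 2x⁴ ÷ −x = −2x³. Subtract (−2x³)·D = 2x⁴ − 14x³. Remainder: 7x³ − 57x² + 47x + 62.
Step 3: lead(7x³ − 57x² + 47x + 62) ÷ lead(D) = 7x³ ÷ −x = −7x². Subtract (−7x²)·D = 7x³ − 49x². Remainder: −8x² + 47x + 62.
Step 4: lead(−8x² + 47x + 62) ÷ lead(D) = −8x² ÷ −x = 8x. Subtract (8x)·D = −8x² + 56x. Remainder: −9x + 62.
Step 5: lead(−9x + 62) ÷ lead(D) = −9x ÷ −x = 9. Subtract (9)·D = −9x + 63. Remainder: −1.

Q(x) = 4x⁴ − 2x³ − 7x² + 8x + 9; R(x) = −1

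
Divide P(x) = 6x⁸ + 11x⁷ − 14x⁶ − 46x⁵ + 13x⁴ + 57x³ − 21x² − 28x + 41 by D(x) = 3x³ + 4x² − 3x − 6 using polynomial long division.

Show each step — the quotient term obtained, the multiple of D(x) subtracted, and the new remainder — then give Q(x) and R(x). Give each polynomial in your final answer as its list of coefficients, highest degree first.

Q = [2, 1, -4, -5, 9, -6]; R = [8, 5]

Step 1: lead(6x⁸ + 11x⁷ − 14x⁶ − 46x⁵ + 13x⁴ + 57x³ − 21x² − 28x + 41) ÷ lead(D) = 6x⁸ ÷ 3x³ = 2x⁵. Subtract (2x⁵)·D = 6x⁸ + 8x⁷ − 6x⁶ − 12x⁵. Remainder: 3x⁷ − 8x⁶ − 34x⁵ + 13x⁴ + 57x³ − 21x² − 28x + 41.
Step 2: lead(3x⁷ − 8x⁶ − 34x⁵ + 13x⁴ + 57x³ − 21x² − 28x + 41) ÷ lead(D) = 3x⁷ ÷ 3x³ = x⁴. Subtract (x⁴)·D = 3x⁷ + 4x⁶ − 3x⁵ − 6x⁴. Remainder: −12x⁶ − 31x⁵ + 19x⁴ + 57x³ − 21x² − 28x + 41.
Step 3: lead(−12x⁶ − 31x⁵ + 19x⁴ + 57x³ − 21x² − 28x + 41) ÷ lead(D) = −12x⁶ ÷ 3x³ = −4x³. Subtract (−4x³)·D = −12x⁶ − 16x⁵ + 12x⁴ + 24x³. Remainder: −15x⁵ + 7x⁴ + 33x³ − 21x² − 28x + 41.
Step 4: lead(−15x⁵ + 7x⁴ + 33x³ − 21x² − 28x + 41) ÷ lead(D) = −15x⁵ ÷ 3x³ = −5x². Subtract (−5x²)·D = −15x⁵ − 20x⁴ + 15x³ + 30x². Remainder: 27x⁴ + 18x³ − 51x² − 28x + 41.
Step 5: lead(27x⁴ + 18x³ − 51x² − 28x + 41) ÷ lead(D) = 27x⁴ ÷ 3x³ = 9x. Subtract (9x)·D = 27x⁴ + 36x³ − 27x² − 54x. Remainder: −18x³ − 24x² + 26x + 41.
Step 6: lead(−18x³ − 24x² + 26x + 41) ÷ lead(D) = −18x³ ÷ 3x³ = −6. Subtract (−6)·D = −18x³ − 24x² + 18x + 36. Remainder: 8x + 5.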